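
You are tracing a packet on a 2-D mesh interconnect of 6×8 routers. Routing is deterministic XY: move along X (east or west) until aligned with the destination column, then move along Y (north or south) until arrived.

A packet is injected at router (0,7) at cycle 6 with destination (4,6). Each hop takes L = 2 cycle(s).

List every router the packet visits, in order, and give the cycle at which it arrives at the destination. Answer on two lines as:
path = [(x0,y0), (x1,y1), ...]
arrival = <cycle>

path = [(0,7), (1,7), (2,7), (3,7), (4,7), (4,6)]
arrival = 16

hop 0: (0,7) @ cyc 6
hop 1: (1,7) @ cyc 8  [E]
hop 2: (2,7) @ cyc 10  [E]
hop 3: (3,7) @ cyc 12  [E]
hop 4: (4,7) @ cyc 14  [E]
hop 5: (4,6) @ cyc 16  [S]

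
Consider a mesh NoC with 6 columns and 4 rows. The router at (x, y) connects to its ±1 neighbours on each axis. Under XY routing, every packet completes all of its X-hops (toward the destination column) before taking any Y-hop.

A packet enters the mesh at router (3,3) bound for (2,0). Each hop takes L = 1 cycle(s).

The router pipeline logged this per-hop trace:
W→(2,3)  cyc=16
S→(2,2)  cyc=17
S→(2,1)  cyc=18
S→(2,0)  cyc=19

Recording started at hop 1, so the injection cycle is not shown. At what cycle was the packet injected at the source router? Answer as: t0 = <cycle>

t0 = 15

The first recorded entry is hop 1 at cycle 16.
Therefore t0 = 16 − L = 15.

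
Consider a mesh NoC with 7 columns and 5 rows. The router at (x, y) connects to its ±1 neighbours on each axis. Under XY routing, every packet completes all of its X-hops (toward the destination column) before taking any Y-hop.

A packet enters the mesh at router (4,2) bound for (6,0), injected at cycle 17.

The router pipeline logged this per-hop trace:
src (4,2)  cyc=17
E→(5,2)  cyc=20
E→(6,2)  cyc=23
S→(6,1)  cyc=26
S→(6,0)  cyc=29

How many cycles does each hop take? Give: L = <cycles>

L = 3

Between hops 0 and 1 the cycle counter advances 20 − 17 = 3.
That increment is L by definition: L = 3.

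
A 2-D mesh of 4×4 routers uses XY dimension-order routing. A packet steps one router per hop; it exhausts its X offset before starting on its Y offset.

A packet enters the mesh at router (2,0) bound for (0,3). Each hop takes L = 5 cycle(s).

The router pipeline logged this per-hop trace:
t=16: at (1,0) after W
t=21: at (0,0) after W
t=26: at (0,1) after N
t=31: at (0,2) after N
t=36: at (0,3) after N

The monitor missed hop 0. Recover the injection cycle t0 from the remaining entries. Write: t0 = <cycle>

t0 = 11

At hop 1 the cycle is 16; in general cyc_k = t0 + kL.
t0 = cyc[1] − L = 16 − 5 = 11.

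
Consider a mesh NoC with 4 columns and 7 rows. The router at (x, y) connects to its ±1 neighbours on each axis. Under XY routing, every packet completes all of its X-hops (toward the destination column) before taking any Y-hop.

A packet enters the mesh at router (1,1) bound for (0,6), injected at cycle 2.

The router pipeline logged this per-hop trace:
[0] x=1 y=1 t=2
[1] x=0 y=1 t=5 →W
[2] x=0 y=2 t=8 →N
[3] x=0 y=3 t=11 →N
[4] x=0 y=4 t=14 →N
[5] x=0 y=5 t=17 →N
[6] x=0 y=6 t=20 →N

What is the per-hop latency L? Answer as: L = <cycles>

L = 3

From hop 0 (2) to hop 1 (5): +3 cycles.
One hop costs L cycles, so L = 3.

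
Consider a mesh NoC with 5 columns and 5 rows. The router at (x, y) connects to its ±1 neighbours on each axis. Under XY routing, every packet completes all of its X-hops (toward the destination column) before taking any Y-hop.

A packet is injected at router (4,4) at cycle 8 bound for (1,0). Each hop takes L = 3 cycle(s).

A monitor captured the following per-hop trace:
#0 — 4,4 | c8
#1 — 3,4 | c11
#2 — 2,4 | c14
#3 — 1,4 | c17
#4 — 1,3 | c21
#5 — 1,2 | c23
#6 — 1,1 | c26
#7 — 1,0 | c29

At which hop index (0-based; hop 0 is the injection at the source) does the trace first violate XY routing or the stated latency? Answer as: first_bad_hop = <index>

first_bad_hop = 4

check 1→ d=(-1,0) cyc+3: ok
check 2→ d=(-1,0) cyc+3: ok
check 3→ d=(-1,0) cyc+3: ok
check 4→ d=(0,-1) cyc+4: BAD: Δcyc=4≠L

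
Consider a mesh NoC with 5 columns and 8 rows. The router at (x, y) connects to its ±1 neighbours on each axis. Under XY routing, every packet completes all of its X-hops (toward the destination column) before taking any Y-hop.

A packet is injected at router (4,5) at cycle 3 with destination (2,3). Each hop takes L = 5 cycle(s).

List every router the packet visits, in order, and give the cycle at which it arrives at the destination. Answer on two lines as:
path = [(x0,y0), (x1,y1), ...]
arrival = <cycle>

path = [(4,5), (3,5), (2,5), (2,4), (2,3)]
arrival = 23

[0] x=4 y=5 t=3
[1] x=3 y=5 t=8 →W
[2] x=2 y=5 t=13 →W
[3] x=2 y=4 t=18 →S
[4] x=2 y=3 t=23 →S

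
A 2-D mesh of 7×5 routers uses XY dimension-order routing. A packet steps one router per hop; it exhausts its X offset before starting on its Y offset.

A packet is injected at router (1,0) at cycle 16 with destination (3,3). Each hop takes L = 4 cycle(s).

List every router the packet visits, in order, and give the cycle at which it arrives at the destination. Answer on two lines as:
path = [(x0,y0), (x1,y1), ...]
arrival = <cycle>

path = [(1,0), (2,0), (3,0), (3,1), (3,2), (3,3)]
arrival = 36

hop 0: (1,0) @ cyc 16
hop 1: (2,0) @ cyc 20  [E]
hop 2: (3,0) @ cyc 24  [E]
hop 3: (3,1) @ cyc 28  [N]
hop 4: (3,2) @ cyc 32  [N]
hop 5: (3,3) @ cyc 36  [N]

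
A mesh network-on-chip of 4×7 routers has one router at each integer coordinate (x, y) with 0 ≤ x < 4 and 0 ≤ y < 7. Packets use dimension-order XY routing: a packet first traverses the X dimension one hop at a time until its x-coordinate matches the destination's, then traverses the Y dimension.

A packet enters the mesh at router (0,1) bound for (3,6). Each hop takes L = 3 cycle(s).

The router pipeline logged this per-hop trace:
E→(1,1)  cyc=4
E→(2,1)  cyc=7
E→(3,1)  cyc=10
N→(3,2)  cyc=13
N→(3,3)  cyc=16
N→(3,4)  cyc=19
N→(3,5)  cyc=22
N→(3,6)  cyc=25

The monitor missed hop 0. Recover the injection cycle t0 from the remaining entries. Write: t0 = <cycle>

t0 = 1

The first recorded entry is hop 1 at cycle 4.
Subtract one hop: t0 = 4 − 3 = 1.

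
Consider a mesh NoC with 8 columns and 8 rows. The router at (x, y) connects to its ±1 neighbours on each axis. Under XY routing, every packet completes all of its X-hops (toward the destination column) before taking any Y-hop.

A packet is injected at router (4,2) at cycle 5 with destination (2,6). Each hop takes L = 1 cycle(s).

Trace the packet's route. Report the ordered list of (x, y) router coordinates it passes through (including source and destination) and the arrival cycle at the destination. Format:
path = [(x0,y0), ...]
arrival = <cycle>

path = [(4,2), (3,2), (2,2), (2,3), (2,4), (2,5), (2,6)]
arrival = 11

[0] x=4 y=2 t=5
[1] x=3 y=2 t=6 →W
[2] x=2 y=2 t=7 →W
[3] x=2 y=3 t=8 →N
[4] x=2 y=4 t=9 →N
[5] x=2 y=5 t=10 →N
[6] x=2 y=6 t=11 →N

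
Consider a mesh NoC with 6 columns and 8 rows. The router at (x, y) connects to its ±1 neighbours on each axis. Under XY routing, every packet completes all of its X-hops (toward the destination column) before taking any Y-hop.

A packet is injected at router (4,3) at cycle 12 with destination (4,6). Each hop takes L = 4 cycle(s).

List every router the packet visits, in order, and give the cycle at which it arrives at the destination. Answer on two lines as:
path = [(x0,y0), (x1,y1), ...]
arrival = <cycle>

path = [(4,3), (4,4), (4,5), (4,6)]
arrival = 24

t=12: at (4,3)
t=16: at (4,4) after N
t=20: at (4,5) after N
t=24: at (4,6) after N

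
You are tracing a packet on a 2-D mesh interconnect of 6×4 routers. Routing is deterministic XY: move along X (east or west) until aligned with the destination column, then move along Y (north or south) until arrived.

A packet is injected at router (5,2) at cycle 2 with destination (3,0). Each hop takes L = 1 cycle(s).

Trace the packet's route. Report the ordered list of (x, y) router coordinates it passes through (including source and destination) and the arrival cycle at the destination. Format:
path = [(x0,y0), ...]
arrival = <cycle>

path = [(5,2), (4,2), (3,2), (3,1), (3,0)]
arrival = 6

src (5,2)  cyc=2
W→(4,2)  cyc=3
W→(3,2)  cyc=4
S→(3,1)  cyc=5
S→(3,0)  cyc=6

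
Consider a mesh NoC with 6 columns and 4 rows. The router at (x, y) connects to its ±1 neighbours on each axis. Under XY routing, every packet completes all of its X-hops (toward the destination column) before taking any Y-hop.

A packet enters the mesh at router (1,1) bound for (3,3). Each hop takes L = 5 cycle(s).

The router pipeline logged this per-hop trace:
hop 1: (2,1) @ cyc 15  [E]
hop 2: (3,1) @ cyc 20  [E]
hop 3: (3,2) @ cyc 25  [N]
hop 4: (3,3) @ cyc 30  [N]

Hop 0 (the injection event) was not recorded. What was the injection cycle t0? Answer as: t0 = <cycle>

t0 = 10

cyc[1] = 15 and cyc[k] = t0 + k·L for every k.
Subtract one hop: t0 = 15 − 5 = 10.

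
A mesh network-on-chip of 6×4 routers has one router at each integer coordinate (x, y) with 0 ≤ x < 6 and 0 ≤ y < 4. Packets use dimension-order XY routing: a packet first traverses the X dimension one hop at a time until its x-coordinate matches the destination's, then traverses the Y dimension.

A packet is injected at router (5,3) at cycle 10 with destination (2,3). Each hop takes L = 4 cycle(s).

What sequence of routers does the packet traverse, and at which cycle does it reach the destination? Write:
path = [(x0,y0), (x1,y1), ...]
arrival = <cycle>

path = [(5,3), (4,3), (3,3), (2,3)]
arrival = 22

src (5,3)  cyc=10
W→(4,3)  cyc=14
W→(3,3)  cyc=18
W→(2,3)  cyc=22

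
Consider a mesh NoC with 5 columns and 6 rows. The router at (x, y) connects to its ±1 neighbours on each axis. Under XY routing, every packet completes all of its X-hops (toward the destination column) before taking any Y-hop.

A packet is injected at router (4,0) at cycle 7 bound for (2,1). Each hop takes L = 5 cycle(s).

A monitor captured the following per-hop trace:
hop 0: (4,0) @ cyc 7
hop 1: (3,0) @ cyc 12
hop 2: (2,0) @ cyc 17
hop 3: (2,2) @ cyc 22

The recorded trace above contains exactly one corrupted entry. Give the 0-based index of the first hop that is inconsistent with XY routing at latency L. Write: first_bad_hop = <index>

  1: Δx=-1 Δy=+0 Δt=5 [ok]
  2: Δx=-1 Δy=+0 Δt=5 [ok]
  3: Δx=+0 Δy=+2 Δt=5 [BAD: non-unit step]

first_bad_hop = 3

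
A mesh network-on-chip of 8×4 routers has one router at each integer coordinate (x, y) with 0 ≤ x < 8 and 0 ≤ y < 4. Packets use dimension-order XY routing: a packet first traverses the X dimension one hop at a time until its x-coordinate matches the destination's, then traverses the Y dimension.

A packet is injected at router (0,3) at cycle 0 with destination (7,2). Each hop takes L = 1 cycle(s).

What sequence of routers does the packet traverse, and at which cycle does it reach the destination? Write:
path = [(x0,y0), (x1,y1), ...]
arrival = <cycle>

path = [(0,3), (1,3), (2,3), (3,3), (4,3), (5,3), (6,3), (7,3), (7,2)]
arrival = 8

t=0: at (0,3)
t=1: at (1,3) after E
t=2: at (2,3) after E
t=3: at (3,3) after E
t=4: at (4,3) after E
t=5: at (5,3) after E
t=6: at (6,3) after E
t=7: at (7,3) after E
t=8: at (7,2) after S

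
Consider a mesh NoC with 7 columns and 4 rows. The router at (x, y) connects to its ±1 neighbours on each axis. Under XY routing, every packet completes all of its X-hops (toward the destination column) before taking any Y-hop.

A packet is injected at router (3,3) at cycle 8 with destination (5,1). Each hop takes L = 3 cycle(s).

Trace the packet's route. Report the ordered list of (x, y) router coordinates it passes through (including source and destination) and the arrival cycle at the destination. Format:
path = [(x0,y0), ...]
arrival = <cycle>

path = [(3,3), (4,3), (5,3), (5,2), (5,1)]
arrival = 20

hop 0: (3,3) @ cyc 8
hop 1: (4,3) @ cyc 11  [E]
hop 2: (5,3) @ cyc 14  [E]
hop 3: (5,2) @ cyc 17  [S]
hop 4: (5,1) @ cyc 20  [S]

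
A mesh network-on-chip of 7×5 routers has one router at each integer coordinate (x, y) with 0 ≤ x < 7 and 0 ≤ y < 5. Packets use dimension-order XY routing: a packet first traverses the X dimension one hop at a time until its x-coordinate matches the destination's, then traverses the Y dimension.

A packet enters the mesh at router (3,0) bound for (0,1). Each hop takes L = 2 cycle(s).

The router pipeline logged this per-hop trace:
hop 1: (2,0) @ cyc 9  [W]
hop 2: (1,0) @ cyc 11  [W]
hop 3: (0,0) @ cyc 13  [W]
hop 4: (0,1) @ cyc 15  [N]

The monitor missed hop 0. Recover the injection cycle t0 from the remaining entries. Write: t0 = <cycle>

t0 = 7

cyc[1] = 9 and cyc[k] = t0 + k·L for every k.
t0 = cyc[1] − L = 9 − 2 = 7.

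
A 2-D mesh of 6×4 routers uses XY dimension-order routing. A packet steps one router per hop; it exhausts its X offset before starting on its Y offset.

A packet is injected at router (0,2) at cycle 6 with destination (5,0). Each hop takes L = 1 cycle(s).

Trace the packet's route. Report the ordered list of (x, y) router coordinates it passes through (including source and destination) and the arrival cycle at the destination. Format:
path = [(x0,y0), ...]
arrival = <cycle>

path = [(0,2), (1,2), (2,2), (3,2), (4,2), (5,2), (5,1), (5,0)]
arrival = 13

#0 — 0,2 | c6
#1 — 1,2 | c7 | E
#2 — 2,2 | c8 | E
#3 — 3,2 | c9 | E
#4 — 4,2 | c10 | E
#5 — 5,2 | c11 | E
#6 — 5,1 | c12 | S
#7 — 5,0 | c13 | S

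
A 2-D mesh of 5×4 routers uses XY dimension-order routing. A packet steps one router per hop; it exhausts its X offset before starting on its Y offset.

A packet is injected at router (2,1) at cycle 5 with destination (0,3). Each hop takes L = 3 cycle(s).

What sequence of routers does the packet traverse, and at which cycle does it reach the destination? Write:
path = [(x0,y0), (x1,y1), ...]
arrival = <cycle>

path = [(2,1), (1,1), (0,1), (0,2), (0,3)]
arrival = 17

  0. router=(2,1) cycle=5 (inject)
  1. router=(1,1) cycle=8 dir=W
  2. router=(0,1) cycle=11 dir=W
  3. router=(0,2) cycle=14 dir=N
  4. router=(0,3) cycle=17 dir=N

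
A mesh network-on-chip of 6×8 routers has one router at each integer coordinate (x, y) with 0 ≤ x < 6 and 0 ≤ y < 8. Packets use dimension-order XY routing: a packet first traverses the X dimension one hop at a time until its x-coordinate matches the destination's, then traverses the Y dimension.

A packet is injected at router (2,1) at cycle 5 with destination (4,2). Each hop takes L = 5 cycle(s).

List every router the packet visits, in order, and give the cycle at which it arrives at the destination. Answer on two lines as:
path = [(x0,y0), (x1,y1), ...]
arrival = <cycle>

src (2,1)  cyc=5
E→(3,1)  cyc=10
E→(4,1)  cyc=15
N→(4,2)  cyc=20

path = [(2,1), (3,1), (4,1), (4,2)]
arrival = 20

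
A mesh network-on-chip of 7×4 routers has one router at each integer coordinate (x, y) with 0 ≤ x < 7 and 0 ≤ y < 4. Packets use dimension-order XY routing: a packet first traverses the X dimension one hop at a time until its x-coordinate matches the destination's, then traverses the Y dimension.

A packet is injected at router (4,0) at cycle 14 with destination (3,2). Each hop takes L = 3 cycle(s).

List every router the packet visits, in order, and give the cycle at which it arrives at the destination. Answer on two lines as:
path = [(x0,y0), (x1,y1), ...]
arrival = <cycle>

src (4,0)  cyc=14
W→(3,0)  cyc=17
N→(3,1)  cyc=20
N→(3,2)  cyc=23

path = [(4,0), (3,0), (3,1), (3,2)]
arrival = 23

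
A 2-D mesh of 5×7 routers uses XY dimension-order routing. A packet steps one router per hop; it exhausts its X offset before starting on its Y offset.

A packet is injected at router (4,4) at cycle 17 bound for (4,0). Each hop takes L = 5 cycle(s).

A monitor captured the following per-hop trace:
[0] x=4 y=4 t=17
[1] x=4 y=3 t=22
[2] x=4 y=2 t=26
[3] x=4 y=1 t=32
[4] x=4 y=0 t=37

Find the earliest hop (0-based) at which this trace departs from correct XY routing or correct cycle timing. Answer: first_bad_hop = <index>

first_bad_hop = 2

hop 1: step (+0,-1), +5 cyc — ok
hop 2: step (+0,-1), +4 cyc — BAD: Δcyc=4≠L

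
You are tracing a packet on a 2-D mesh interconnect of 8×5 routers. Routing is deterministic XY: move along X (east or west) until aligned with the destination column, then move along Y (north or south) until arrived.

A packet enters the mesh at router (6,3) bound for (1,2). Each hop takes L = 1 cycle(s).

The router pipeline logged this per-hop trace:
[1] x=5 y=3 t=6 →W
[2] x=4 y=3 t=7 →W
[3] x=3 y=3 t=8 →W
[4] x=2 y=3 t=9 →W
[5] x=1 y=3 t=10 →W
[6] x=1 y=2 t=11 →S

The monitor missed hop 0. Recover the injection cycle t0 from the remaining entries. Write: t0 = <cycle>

Hop 1 reached at cycle 6; hop k is at t0 + k·L.
t0 = cyc[1] − L = 6 − 1 = 5.

t0 = 5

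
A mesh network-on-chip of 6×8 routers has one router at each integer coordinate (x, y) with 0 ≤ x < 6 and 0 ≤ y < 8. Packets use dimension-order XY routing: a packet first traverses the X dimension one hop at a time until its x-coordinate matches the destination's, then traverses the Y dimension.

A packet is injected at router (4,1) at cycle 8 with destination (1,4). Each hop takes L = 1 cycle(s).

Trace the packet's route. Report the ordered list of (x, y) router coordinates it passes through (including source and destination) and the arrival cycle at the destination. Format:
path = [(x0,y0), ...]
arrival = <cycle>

hop 0: (4,1) @ cyc 8
hop 1: (3,1) @ cyc 9  [W]
hop 2: (2,1) @ cyc 10  [W]
hop 3: (1,1) @ cyc 11  [W]
hop 4: (1,2) @ cyc 12  [N]
hop 5: (1,3) @ cyc 13  [N]
hop 6: (1,4) @ cyc 14  [N]

path = [(4,1), (3,1), (2,1), (1,1), (1,2), (1,3), (1,4)]
arrival = 14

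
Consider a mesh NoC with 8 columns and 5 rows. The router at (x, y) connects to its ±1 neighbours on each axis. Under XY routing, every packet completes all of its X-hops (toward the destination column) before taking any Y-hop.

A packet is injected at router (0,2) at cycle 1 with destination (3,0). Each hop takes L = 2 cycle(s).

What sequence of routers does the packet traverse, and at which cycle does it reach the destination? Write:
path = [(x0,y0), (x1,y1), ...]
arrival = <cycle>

path = [(0,2), (1,2), (2,2), (3,2), (3,1), (3,0)]
arrival = 11

#0 — 0,2 | c1
#1 — 1,2 | c3 | E
#2 — 2,2 | c5 | E
#3 — 3,2 | c7 | E
#4 — 3,1 | c9 | S
#5 — 3,0 | c11 | S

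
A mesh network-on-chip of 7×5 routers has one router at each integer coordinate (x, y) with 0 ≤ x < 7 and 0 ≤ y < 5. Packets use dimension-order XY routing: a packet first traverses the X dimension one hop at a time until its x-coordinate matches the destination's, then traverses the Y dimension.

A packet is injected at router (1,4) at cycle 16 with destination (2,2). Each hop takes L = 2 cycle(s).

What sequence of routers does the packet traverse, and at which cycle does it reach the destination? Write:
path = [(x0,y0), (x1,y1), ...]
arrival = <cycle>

path = [(1,4), (2,4), (2,3), (2,2)]
arrival = 22

  0. router=(1,4) cycle=16 (inject)
  1. router=(2,4) cycle=18 dir=E
  2. router=(2,3) cycle=20 dir=S
  3. router=(2,2) cycle=22 dir=S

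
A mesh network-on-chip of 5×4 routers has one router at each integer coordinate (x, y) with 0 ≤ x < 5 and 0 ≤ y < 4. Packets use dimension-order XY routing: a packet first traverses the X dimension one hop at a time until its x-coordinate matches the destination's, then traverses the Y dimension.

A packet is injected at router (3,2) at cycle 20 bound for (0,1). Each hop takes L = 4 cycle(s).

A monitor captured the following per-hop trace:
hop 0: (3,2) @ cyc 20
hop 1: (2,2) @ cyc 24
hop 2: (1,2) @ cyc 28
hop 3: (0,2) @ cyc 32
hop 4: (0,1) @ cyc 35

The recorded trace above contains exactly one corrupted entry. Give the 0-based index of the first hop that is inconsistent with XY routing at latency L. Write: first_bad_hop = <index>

first_bad_hop = 4

  1: Δx=-1 Δy=+0 Δt=4 [ok]
  2: Δx=-1 Δy=+0 Δt=4 [ok]
  3: Δx=-1 Δy=+0 Δt=4 [ok]
  4: Δx=+0 Δy=-1 Δt=3 [BAD: Δcyc=3≠L]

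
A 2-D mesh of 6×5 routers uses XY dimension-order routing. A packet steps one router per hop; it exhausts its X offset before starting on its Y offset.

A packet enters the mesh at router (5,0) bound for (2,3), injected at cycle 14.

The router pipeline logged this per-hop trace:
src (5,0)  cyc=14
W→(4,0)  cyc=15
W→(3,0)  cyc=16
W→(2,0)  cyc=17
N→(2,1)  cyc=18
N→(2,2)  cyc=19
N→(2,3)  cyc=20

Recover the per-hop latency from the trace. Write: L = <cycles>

L = 1

cyc[1] − cyc[0] = 15 − 14 = 1.
Per-hop latency L = Δcyc = 1.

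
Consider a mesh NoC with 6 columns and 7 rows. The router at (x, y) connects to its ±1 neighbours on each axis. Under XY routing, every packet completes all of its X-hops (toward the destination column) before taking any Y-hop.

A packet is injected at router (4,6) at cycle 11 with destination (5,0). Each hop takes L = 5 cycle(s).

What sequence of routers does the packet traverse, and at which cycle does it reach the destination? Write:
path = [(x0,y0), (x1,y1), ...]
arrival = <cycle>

src (4,6)  cyc=11
E→(5,6)  cyc=16
S→(5,5)  cyc=21
S→(5,4)  cyc=26
S→(5,3)  cyc=31
S→(5,2)  cyc=36
S→(5,1)  cyc=41
S→(5,0)  cyc=46

path = [(4,6), (5,6), (5,5), (5,4), (5,3), (5,2), (5,1), (5,0)]
arrival = 46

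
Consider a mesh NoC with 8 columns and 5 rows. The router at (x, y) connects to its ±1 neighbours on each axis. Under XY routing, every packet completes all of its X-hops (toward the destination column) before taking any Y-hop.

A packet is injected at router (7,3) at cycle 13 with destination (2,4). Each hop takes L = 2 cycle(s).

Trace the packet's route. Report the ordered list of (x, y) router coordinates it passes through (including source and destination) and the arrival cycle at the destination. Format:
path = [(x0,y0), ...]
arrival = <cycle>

path = [(7,3), (6,3), (5,3), (4,3), (3,3), (2,3), (2,4)]
arrival = 25

src (7,3)  cyc=13
W→(6,3)  cyc=15
W→(5,3)  cyc=17
W→(4,3)  cyc=19
W→(3,3)  cyc=21
W→(2,3)  cyc=23
N→(2,4)  cyc=25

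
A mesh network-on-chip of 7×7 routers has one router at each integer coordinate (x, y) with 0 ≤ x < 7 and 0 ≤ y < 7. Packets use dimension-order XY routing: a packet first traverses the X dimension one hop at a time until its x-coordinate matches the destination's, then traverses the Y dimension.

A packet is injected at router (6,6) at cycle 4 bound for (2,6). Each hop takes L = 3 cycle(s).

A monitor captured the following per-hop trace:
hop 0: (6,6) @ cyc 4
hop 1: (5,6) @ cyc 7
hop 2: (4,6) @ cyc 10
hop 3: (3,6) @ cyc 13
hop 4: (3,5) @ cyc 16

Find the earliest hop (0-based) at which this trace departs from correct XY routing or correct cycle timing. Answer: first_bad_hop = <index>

[1] (-1,+0) / 3c ⇒ ok
[2] (-1,+0) / 3c ⇒ ok
[3] (-1,+0) / 3c ⇒ ok
[4] (+0,-1) / 3c ⇒ BAD: Y-move but x=3≠2

first_bad_hop = 4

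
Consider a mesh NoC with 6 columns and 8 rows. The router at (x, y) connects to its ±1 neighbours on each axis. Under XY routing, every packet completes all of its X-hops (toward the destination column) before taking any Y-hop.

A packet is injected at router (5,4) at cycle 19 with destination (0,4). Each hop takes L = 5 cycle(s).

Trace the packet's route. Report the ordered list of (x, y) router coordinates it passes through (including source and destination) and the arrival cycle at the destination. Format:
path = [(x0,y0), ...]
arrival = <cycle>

  0. router=(5,4) cycle=19 (inject)
  1. router=(4,4) cycle=24 dir=W
  2. router=(3,4) cycle=29 dir=W
  3. router=(2,4) cycle=34 dir=W
  4. router=(1,4) cycle=39 dir=W
  5. router=(0,4) cycle=44 dir=W

path = [(5,4), (4,4), (3,4), (2,4), (1,4), (0,4)]
arrival = 44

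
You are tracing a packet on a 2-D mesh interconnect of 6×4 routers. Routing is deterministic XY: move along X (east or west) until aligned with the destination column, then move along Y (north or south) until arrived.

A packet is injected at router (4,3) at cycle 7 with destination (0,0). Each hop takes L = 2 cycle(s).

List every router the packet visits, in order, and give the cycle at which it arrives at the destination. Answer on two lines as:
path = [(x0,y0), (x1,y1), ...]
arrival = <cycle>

path = [(4,3), (3,3), (2,3), (1,3), (0,3), (0,2), (0,1), (0,0)]
arrival = 21

#0 — 4,3 | c7
#1 — 3,3 | c9 | W
#2 — 2,3 | c11 | W
#3 — 1,3 | c13 | W
#4 — 0,3 | c15 | W
#5 — 0,2 | c17 | S
#6 — 0,1 | c19 | S
#7 — 0,0 | c21 | S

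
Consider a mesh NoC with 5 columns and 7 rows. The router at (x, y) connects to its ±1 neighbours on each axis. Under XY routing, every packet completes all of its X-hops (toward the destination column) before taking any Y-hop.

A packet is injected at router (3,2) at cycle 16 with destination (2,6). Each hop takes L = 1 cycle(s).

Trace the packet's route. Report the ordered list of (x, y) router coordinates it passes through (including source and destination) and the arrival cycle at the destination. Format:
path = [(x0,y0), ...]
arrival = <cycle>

hop 0: (3,2) @ cyc 16
hop 1: (2,2) @ cyc 17  [W]
hop 2: (2,3) @ cyc 18  [N]
hop 3: (2,4) @ cyc 19  [N]
hop 4: (2,5) @ cyc 20  [N]
hop 5: (2,6) @ cyc 21  [N]

path = [(3,2), (2,2), (2,3), (2,4), (2,5), (2,6)]
arrival = 21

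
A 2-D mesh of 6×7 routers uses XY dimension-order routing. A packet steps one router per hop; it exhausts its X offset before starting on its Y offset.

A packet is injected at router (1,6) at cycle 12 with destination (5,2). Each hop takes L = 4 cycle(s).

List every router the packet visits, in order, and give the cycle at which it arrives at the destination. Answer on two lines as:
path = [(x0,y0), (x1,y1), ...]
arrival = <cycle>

src (1,6)  cyc=12
E→(2,6)  cyc=16
E→(3,6)  cyc=20
E→(4,6)  cyc=24
E→(5,6)  cyc=28
S→(5,5)  cyc=32
S→(5,4)  cyc=36
S→(5,3)  cyc=40
S→(5,2)  cyc=44

path = [(1,6), (2,6), (3,6), (4,6), (5,6), (5,5), (5,4), (5,3), (5,2)]
arrival = 44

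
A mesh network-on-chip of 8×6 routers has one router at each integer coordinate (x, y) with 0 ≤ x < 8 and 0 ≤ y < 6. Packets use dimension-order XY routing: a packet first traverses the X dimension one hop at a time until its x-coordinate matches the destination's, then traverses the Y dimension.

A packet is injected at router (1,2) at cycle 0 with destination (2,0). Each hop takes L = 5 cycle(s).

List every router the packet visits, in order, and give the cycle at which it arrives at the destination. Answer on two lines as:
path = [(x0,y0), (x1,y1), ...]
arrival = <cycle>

  0. router=(1,2) cycle=0 (inject)
  1. router=(2,2) cycle=5 dir=E
  2. router=(2,1) cycle=10 dir=S
  3. router=(2,0) cycle=15 dir=S

path = [(1,2), (2,2), (2,1), (2,0)]
arrival = 15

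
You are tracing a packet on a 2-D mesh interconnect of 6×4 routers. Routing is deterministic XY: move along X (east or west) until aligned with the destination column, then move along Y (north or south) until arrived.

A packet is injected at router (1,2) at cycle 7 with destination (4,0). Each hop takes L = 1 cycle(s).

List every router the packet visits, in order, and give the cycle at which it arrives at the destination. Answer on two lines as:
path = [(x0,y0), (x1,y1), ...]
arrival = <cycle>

path = [(1,2), (2,2), (3,2), (4,2), (4,1), (4,0)]
arrival = 12

  0. router=(1,2) cycle=7 (inject)
  1. router=(2,2) cycle=8 dir=E
  2. router=(3,2) cycle=9 dir=E
  3. router=(4,2) cycle=10 dir=E
  4. router=(4,1) cycle=11 dir=S
  5. router=(4,0) cycle=12 dir=S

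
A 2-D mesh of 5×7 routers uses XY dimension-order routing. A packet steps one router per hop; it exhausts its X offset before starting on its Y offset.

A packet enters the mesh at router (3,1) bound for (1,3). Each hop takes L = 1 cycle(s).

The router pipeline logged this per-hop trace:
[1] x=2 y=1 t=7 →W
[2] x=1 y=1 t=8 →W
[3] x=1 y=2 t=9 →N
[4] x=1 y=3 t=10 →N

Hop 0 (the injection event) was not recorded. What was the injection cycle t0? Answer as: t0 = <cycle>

t0 = 6

cyc[1] = 7 and cyc[k] = t0 + k·L for every k.
t0 = cyc[1] − L = 7 − 1 = 6.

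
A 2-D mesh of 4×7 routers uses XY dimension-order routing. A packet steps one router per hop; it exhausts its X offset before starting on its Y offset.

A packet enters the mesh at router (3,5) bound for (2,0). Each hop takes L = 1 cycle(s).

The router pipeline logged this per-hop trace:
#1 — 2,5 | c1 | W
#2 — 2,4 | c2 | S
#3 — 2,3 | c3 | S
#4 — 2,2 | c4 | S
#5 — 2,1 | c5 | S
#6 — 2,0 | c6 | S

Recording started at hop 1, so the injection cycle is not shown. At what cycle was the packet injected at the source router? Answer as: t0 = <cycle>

cyc[1] = 1 and cyc[k] = t0 + k·L for every k.
t0 = cyc[1] − L = 1 − 1 = 0.

t0 = 0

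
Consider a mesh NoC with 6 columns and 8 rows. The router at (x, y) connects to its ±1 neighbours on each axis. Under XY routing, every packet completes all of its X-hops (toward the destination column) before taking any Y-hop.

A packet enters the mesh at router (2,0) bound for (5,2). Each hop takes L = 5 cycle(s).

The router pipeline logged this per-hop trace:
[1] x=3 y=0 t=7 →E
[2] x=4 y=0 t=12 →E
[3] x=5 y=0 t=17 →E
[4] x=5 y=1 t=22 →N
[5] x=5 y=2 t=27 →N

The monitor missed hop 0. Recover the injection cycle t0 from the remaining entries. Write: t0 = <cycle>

t0 = 2

cyc[1] = 7 and cyc[k] = t0 + k·L for every k.
Subtract one hop: t0 = 7 − 5 = 2.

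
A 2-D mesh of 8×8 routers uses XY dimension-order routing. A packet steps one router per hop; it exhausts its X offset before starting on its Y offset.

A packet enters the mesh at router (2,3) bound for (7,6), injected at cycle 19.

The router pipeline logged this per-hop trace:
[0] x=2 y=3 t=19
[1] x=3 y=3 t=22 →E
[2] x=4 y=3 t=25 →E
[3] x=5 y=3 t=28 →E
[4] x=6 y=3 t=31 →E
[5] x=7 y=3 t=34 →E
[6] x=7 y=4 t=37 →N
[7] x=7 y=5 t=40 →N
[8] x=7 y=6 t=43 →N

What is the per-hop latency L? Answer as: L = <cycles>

Δcyc across hop 0→1: 22 − 19 = 3.
Each hop adds L, hence L = 3.

L = 3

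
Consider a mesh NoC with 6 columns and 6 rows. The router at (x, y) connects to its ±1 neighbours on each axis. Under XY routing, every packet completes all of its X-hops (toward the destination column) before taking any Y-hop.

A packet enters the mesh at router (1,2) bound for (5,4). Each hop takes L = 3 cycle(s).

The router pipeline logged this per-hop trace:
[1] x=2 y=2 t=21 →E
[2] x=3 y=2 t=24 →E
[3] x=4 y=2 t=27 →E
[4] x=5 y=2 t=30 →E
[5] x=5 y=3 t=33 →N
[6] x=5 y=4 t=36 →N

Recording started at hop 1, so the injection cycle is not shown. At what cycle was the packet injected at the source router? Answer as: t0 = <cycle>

t0 = 18

cyc[1] = 21 and cyc[k] = t0 + k·L for every k.
So t0 = 21 − 1·3 = 18.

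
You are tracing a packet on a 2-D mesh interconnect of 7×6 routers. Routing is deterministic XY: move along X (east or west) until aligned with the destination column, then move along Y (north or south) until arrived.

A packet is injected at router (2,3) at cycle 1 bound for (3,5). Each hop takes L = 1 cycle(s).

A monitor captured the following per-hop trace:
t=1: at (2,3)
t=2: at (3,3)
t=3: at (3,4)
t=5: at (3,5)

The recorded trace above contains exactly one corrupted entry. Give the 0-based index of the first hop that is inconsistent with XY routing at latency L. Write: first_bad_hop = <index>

  1: Δx=+1 Δy=+0 Δt=1 [ok]
  2: Δx=+0 Δy=+1 Δt=1 [ok]
  3: Δx=+0 Δy=+1 Δt=2 [BAD: Δcyc=2≠L]

first_bad_hop = 3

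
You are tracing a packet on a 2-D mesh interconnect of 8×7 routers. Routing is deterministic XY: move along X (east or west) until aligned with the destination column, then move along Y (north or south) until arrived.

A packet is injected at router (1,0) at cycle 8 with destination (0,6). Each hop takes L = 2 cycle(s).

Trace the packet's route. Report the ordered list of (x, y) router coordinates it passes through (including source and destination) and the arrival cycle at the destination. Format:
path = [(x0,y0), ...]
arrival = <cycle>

#0 — 1,0 | c8
#1 — 0,0 | c10 | W
#2 — 0,1 | c12 | N
#3 — 0,2 | c14 | N
#4 — 0,3 | c16 | N
#5 — 0,4 | c18 | N
#6 — 0,5 | c20 | N
#7 — 0,6 | c22 | N

path = [(1,0), (0,0), (0,1), (0,2), (0,3), (0,4), (0,5), (0,6)]
arrival = 22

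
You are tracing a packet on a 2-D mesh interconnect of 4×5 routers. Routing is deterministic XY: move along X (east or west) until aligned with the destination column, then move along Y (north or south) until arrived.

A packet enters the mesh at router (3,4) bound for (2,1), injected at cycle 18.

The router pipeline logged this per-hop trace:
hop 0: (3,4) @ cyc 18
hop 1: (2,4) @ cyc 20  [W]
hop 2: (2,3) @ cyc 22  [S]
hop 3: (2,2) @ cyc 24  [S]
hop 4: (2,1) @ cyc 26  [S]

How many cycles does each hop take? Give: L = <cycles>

L = 2

Between hops 0 and 1 the cycle counter advances 20 − 18 = 2.
Per-hop latency L = Δcyc = 2.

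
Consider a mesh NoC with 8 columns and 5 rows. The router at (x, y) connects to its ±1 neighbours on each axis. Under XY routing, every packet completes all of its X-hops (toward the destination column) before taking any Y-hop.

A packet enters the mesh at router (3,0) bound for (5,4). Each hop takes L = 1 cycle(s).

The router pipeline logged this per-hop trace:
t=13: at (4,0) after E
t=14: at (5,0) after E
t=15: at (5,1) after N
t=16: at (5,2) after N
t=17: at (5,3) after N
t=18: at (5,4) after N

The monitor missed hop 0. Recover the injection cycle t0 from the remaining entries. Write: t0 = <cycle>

t0 = 12

At hop 1 the cycle is 13; in general cyc_k = t0 + kL.
So t0 = 13 − 1·1 = 12.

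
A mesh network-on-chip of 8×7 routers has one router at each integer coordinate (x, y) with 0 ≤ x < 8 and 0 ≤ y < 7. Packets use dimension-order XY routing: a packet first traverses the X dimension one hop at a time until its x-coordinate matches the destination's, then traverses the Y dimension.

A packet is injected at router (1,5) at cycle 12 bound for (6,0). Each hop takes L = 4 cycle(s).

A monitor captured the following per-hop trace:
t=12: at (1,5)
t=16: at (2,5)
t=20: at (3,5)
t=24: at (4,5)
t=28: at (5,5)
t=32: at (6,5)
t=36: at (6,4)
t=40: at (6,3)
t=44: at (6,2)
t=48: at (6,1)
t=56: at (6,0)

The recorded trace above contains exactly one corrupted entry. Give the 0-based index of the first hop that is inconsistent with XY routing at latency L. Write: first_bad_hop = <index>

first_bad_hop = 10

[1] (+1,+0) / 4c ⇒ ok
[2] (+1,+0) / 4c ⇒ ok
[3] (+1,+0) / 4c ⇒ ok
[4] (+1,+0) / 4c ⇒ ok
[5] (+1,+0) / 4c ⇒ ok
[6] (+0,-1) / 4c ⇒ ok
[7] (+0,-1) / 4c ⇒ ok
[8] (+0,-1) / 4c ⇒ ok
[9] (+0,-1) / 4c ⇒ ok
[10] (+0,-1) / 8c ⇒ BAD: Δcyc=8≠L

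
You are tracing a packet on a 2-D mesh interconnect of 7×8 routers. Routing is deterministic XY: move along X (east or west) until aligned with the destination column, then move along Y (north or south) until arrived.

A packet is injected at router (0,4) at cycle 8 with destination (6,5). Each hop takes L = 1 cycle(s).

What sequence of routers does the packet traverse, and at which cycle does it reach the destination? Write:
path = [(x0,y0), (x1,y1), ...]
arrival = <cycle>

  0. router=(0,4) cycle=8 (inject)
  1. router=(1,4) cycle=9 dir=E
  2. router=(2,4) cycle=10 dir=E
  3. router=(3,4) cycle=11 dir=E
  4. router=(4,4) cycle=12 dir=E
  5. router=(5,4) cycle=13 dir=E
  6. router=(6,4) cycle=14 dir=E
  7. router=(6,5) cycle=15 dir=N

path = [(0,4), (1,4), (2,4), (3,4), (4,4), (5,4), (6,4), (6,5)]
arrival = 15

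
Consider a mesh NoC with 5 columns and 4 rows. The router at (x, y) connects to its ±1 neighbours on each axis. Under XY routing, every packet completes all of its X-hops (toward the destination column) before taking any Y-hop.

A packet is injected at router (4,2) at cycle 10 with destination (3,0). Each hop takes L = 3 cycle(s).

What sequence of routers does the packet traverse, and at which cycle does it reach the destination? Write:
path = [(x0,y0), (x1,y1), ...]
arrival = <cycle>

path = [(4,2), (3,2), (3,1), (3,0)]
arrival = 19

t=10: at (4,2)
t=13: at (3,2) after W
t=16: at (3,1) after S
t=19: at (3,0) after S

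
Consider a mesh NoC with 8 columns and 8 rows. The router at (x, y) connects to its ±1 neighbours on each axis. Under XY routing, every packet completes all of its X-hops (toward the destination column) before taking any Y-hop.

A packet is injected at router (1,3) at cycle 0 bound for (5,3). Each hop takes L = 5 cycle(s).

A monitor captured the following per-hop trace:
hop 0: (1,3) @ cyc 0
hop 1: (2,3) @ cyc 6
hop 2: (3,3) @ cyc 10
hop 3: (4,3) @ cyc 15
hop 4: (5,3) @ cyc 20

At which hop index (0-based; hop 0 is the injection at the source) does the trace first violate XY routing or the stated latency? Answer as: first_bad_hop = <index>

first_bad_hop = 1

  1: Δx=+1 Δy=+0 Δt=6 [BAD: Δcyc=6≠L]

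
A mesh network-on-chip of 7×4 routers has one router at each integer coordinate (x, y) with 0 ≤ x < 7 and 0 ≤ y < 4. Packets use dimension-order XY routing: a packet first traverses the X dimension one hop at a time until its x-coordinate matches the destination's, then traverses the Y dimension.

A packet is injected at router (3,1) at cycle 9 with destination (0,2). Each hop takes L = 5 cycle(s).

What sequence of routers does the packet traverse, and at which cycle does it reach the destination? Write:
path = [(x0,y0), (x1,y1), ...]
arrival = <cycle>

#0 — 3,1 | c9
#1 — 2,1 | c14 | W
#2 — 1,1 | c19 | W
#3 — 0,1 | c24 | W
#4 — 0,2 | c29 | N

path = [(3,1), (2,1), (1,1), (0,1), (0,2)]
arrival = 29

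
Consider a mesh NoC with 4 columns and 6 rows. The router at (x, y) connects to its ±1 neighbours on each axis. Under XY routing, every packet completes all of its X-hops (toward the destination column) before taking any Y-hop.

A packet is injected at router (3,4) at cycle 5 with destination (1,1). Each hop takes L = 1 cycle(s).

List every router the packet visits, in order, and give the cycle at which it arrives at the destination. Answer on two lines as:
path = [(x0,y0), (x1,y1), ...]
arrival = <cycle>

path = [(3,4), (2,4), (1,4), (1,3), (1,2), (1,1)]
arrival = 10

src (3,4)  cyc=5
W→(2,4)  cyc=6
W→(1,4)  cyc=7
S→(1,3)  cyc=8
S→(1,2)  cyc=9
S→(1,1)  cyc=10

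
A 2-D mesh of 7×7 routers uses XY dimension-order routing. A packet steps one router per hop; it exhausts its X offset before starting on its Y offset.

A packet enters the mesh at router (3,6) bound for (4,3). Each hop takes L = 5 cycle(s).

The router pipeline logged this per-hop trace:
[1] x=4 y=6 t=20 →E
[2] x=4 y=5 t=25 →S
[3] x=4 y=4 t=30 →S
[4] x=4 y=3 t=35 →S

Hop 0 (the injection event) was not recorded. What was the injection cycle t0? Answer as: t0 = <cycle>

The first recorded entry is hop 1 at cycle 20.
Subtract one hop: t0 = 20 − 5 = 15.

t0 = 15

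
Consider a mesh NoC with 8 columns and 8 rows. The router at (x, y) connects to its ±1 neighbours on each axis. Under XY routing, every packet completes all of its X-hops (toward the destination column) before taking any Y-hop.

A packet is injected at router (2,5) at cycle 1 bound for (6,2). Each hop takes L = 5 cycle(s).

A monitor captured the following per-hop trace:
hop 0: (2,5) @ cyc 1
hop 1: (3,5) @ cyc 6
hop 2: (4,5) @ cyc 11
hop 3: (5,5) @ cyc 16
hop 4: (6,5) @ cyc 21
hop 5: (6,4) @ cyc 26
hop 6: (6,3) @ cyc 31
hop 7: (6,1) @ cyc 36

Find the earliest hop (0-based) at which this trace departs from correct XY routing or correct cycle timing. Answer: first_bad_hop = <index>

first_bad_hop = 7

hop 1: step (+1,+0), +5 cyc — ok
hop 2: step (+1,+0), +5 cyc — ok
hop 3: step (+1,+0), +5 cyc — ok
hop 4: step (+1,+0), +5 cyc — ok
hop 5: step (+0,-1), +5 cyc — ok
hop 6: step (+0,-1), +5 cyc — ok
hop 7: step (+0,-2), +5 cyc — BAD: non-unit step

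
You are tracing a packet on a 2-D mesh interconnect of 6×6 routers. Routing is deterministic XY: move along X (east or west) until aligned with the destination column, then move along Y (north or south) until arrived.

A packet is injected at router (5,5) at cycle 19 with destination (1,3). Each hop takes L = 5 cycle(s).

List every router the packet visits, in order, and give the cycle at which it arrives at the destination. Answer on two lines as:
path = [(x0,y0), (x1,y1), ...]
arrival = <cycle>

src (5,5)  cyc=19
W→(4,5)  cyc=24
W→(3,5)  cyc=29
W→(2,5)  cyc=34
W→(1,5)  cyc=39
S→(1,4)  cyc=44
S→(1,3)  cyc=49

path = [(5,5), (4,5), (3,5), (2,5), (1,5), (1,4), (1,3)]
arrival = 49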